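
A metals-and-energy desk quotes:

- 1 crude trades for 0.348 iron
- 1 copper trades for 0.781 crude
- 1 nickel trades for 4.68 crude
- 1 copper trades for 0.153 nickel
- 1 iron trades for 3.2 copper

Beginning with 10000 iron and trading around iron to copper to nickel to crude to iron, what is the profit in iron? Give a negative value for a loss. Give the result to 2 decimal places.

-2026.18

10000 iron × 3.2 = 32000 copper
32000 copper × 0.153 = 4896 nickel
4896 nickel × 4.68 = 22913.28 crude
22913.28 crude × 0.348 = 7973.82144 iron
Net change: 7973.82144 − 10000 = -2026.17856 iron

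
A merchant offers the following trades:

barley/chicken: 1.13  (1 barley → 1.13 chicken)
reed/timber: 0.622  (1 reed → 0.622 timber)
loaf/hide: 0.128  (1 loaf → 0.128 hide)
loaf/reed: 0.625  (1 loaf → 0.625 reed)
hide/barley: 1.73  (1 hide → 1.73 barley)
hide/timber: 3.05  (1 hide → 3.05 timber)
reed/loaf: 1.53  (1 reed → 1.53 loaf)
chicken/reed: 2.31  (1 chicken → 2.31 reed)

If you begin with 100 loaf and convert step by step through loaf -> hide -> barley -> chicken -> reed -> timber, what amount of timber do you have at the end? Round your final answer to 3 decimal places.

100 loaf × 0.128 = 12.8 hide
12.8 hide × 1.73 = 22.144 barley
22.144 barley × 1.13 = 25.02272 chicken
25.02272 chicken × 2.31 = 57.8024832 reed
57.8024832 reed × 0.622 = 35.9531445504 timber

35.953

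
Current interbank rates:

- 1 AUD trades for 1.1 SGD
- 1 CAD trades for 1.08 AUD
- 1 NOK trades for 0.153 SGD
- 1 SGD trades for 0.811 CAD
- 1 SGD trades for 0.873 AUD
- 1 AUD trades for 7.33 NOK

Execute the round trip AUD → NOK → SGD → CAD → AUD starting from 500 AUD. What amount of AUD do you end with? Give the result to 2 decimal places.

491.15

500 AUD × 7.33 = 3665 NOK
3665 NOK × 0.153 = 560.745 SGD
560.745 SGD × 0.811 = 454.764195 CAD
454.764195 CAD × 1.08 = 491.1453306 AUD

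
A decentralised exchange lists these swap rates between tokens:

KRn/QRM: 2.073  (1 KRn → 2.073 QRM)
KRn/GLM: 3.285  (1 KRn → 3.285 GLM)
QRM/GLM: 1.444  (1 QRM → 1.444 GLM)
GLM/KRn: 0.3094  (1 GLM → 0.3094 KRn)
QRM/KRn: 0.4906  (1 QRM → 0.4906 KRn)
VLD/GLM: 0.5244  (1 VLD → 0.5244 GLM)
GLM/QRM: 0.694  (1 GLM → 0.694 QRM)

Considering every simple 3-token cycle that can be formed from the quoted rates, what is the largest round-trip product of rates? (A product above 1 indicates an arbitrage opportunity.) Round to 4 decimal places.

1.1185

KRn→GLM→QRM→KRn: 3.285 × 0.694 × 0.4906 = 1.11846
KRn→QRM→GLM→KRn: 2.073 × 1.444 × 0.3094 = 0.92616
Maximum is KRn→GLM→QRM→KRn at 1.1185; arbitrage exists.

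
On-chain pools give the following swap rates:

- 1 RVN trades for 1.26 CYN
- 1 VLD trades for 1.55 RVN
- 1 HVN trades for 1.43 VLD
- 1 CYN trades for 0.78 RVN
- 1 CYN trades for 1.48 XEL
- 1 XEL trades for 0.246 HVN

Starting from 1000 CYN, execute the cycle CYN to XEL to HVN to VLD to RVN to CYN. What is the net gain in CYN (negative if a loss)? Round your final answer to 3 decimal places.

1000 CYN × 1.48 = 1480 XEL
1480 XEL × 0.246 = 364.08 HVN
364.08 HVN × 1.43 = 520.6344 VLD
520.6344 VLD × 1.55 = 806.98332 RVN
806.98332 RVN × 1.26 = 1016.7989832 CYN
Net change: 1016.7989832 − 1000 = 16.7989832 CYN

16.799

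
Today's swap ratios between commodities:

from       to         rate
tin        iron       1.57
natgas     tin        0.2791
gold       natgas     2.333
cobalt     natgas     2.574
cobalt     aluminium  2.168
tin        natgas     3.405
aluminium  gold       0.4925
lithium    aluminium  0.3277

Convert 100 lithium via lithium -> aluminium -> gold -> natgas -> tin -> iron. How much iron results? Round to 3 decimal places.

100 lithium × 0.3277 = 32.77 aluminium
32.77 aluminium × 0.4925 = 16.139225 gold
16.139225 gold × 2.333 = 37.652811925 natgas
37.652811925 natgas × 0.2791 = 10.5088998082675 tin
10.5088998082675 tin × 1.57 = 16.498972698979975 iron

16.499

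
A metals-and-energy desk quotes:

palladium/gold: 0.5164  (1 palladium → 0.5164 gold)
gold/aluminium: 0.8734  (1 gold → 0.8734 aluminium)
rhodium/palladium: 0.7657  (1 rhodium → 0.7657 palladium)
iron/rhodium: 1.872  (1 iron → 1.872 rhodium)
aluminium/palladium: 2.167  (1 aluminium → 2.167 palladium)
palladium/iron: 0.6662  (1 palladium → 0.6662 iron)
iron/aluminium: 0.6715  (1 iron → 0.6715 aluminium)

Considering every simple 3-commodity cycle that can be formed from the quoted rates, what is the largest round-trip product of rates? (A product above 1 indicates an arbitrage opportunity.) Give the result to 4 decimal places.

0.9774

aluminium→palladium→gold→aluminium: 2.167 × 0.5164 × 0.8734 = 0.97737
aluminium→palladium→iron→aluminium: 2.167 × 0.6662 × 0.6715 = 0.96941
iron→rhodium→palladium→iron: 1.872 × 0.7657 × 0.6662 = 0.95492
Maximum is aluminium→palladium→gold→aluminium at 0.9774; no arbitrage — every cycle loses value.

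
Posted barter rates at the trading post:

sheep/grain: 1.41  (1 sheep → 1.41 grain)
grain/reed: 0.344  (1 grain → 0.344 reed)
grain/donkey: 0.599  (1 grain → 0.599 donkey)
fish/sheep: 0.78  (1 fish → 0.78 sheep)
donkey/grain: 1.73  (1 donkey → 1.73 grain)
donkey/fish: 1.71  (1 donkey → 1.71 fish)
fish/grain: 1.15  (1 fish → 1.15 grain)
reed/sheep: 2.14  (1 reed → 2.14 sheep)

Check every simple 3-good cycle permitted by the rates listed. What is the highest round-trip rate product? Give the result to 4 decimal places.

1.1779

fish→grain→donkey→fish: 1.15 × 0.599 × 1.71 = 1.17793
reed→sheep→grain→reed: 2.14 × 1.41 × 0.344 = 1.03799
Maximum is fish→grain→donkey→fish at 1.1779; arbitrage exists.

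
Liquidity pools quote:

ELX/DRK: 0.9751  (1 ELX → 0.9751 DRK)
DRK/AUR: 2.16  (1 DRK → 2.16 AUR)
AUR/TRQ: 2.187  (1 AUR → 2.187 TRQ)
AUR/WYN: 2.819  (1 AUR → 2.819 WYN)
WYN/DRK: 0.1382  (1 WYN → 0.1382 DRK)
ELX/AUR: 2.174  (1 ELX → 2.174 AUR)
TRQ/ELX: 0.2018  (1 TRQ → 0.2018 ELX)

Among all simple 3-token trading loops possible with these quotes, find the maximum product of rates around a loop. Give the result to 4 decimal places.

AUR→TRQ→ELX→AUR: 2.187 × 0.2018 × 2.174 = 0.95947
AUR→WYN→DRK→AUR: 2.819 × 0.1382 × 2.16 = 0.84151
Maximum is AUR→TRQ→ELX→AUR at 0.9595; no arbitrage — every cycle loses value.

0.9595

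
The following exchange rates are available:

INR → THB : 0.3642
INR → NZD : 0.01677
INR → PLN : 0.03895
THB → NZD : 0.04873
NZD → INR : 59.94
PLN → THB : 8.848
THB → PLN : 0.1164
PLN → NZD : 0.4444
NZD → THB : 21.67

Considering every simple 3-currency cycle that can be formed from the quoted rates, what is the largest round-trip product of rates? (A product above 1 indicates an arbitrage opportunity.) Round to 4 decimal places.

1.1209

NZD→THB→PLN→NZD: 21.67 × 0.1164 × 0.4444 = 1.12095
INR→THB→NZD→INR: 0.3642 × 0.04873 × 59.94 = 1.06378
INR→PLN→NZD→INR: 0.03895 × 0.4444 × 59.94 = 1.03752
Maximum is NZD→THB→PLN→NZD at 1.1209; arbitrage exists.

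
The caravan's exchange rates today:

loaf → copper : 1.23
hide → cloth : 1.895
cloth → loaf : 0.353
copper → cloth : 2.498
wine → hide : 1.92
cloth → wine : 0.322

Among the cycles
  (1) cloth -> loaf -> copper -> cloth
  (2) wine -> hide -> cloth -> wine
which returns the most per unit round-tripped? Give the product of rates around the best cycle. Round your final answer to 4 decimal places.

1.1716

(1) 0.353 × 1.23 × 2.498 = 1.08461
(2) 1.92 × 1.895 × 0.322 = 1.17156
Highest is cycle (2) at 1.1716 (>1, arbitrage).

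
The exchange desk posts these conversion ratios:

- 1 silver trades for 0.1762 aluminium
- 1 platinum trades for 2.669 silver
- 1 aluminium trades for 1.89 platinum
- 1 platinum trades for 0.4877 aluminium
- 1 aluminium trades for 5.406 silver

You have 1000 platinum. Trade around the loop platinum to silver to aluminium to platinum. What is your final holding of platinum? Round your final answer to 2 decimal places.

888.83

1000 platinum × 2.669 = 2669 silver
2669 silver × 0.1762 = 470.2778 aluminium
470.2778 aluminium × 1.89 = 888.825042 platinum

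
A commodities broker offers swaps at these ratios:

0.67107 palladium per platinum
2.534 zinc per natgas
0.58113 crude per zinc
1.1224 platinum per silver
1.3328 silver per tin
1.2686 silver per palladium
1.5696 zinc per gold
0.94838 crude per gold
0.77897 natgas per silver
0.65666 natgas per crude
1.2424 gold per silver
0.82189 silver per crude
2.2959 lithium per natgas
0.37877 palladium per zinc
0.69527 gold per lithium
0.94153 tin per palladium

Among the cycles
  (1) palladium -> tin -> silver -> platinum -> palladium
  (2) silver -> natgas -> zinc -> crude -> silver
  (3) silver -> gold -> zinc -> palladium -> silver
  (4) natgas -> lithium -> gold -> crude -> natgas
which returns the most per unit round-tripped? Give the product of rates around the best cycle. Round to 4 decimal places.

(1) 0.94153 × 1.3328 × 1.1224 × 0.67107 = 0.94518
(2) 0.77897 × 2.534 × 0.58113 × 0.82189 = 0.94279
(3) 1.2424 × 1.5696 × 0.37877 × 1.2686 = 0.93702
(4) 2.2959 × 0.69527 × 0.94838 × 0.65666 = 0.99410
Highest is cycle (4) at 0.9941 (≤1, no arbitrage).

0.9941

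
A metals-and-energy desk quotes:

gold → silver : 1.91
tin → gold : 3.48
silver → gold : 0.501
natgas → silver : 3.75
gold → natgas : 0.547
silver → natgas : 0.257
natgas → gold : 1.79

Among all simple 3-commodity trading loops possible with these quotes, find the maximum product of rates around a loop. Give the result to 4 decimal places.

natgas→silver→gold→natgas: 3.75 × 0.501 × 0.547 = 1.02768
natgas→gold→silver→natgas: 1.79 × 1.91 × 0.257 = 0.87866
Maximum is natgas→silver→gold→natgas at 1.0277; arbitrage exists.

1.0277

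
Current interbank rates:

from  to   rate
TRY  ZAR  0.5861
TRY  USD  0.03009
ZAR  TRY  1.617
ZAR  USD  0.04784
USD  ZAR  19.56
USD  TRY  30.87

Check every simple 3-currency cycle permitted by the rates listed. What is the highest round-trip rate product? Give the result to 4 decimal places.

TRY→USD→ZAR→TRY: 0.03009 × 19.56 × 1.617 = 0.95170
TRY→ZAR→USD→TRY: 0.5861 × 0.04784 × 30.87 = 0.86556
Maximum is TRY→USD→ZAR→TRY at 0.9517; no arbitrage — every cycle loses value.

0.9517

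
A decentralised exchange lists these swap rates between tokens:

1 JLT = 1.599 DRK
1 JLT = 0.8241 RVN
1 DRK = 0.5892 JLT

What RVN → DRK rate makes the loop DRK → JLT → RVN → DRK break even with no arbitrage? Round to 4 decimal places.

Known legs of the cycle: 0.5892 × 0.8241 = 0.48555972
For no arbitrage the full-cycle product must be 1, so the missing rate is 1 / 0.48555972 ≈ 2.059479.

2.0595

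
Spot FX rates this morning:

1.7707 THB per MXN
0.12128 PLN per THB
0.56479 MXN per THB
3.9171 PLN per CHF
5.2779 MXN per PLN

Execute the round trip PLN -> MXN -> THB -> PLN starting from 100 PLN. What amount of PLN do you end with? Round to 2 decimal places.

100 PLN × 5.2779 = 527.79 MXN
527.79 MXN × 1.7707 = 934.557753 THB
934.557753 THB × 0.12128 = 113.34316428384 PLN

113.34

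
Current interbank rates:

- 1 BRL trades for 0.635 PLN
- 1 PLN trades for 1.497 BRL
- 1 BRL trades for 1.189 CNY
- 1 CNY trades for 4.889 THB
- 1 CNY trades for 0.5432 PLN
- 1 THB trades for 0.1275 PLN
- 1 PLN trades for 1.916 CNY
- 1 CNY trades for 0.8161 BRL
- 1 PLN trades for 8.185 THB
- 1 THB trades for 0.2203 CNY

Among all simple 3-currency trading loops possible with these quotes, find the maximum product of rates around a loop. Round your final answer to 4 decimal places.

1.1943

THB→PLN→CNY→THB: 0.1275 × 1.916 × 4.889 = 1.19433
BRL→PLN→CNY→BRL: 0.635 × 1.916 × 0.8161 = 0.99292
THB→CNY→PLN→THB: 0.2203 × 0.5432 × 8.185 = 0.97947
BRL→CNY→PLN→BRL: 1.189 × 0.5432 × 1.497 = 0.96686
Maximum is THB→PLN→CNY→THB at 1.1943; arbitrage exists.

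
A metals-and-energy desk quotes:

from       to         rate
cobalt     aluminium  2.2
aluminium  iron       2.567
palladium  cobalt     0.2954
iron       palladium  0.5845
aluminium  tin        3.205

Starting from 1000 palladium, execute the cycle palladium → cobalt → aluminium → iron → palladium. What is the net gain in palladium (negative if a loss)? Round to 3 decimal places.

-24.913

1000 palladium × 0.2954 = 295.4 cobalt
295.4 cobalt × 2.2 = 649.88 aluminium
649.88 aluminium × 2.567 = 1668.24196 iron
1668.24196 iron × 0.5845 = 975.08742562 palladium
Net change: 975.08742562 − 1000 = -24.91257438 palladium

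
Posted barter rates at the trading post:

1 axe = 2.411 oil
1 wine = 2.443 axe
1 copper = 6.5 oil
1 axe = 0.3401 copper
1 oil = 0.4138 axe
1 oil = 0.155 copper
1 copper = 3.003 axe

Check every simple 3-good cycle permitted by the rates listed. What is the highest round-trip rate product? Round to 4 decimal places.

1.1222

oil→copper→axe→oil: 0.155 × 3.003 × 2.411 = 1.12224
oil→axe→copper→oil: 0.4138 × 0.3401 × 6.5 = 0.91477
Maximum is oil→copper→axe→oil at 1.1222; arbitrage exists.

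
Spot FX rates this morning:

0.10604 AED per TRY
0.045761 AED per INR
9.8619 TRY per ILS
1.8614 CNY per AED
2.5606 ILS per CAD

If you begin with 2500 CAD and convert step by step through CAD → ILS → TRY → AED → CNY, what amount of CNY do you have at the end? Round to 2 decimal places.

2500 CAD × 2.5606 = 6401.5 ILS
6401.5 ILS × 9.8619 = 63130.95285 TRY
63130.95285 TRY × 0.10604 = 6694.406240214 AED
6694.406240214 AED × 1.8614 = 12460.9677755343396 CNY

12460.97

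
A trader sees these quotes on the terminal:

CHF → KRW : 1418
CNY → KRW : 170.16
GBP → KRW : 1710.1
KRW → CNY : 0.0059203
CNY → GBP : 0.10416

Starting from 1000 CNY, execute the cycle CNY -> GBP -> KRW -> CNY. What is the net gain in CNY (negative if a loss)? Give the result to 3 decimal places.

54.548

1000 CNY × 0.10416 = 104.16 GBP
104.16 GBP × 1710.1 = 178124.016 KRW
178124.016 KRW × 0.0059203 = 1054.5476119248 CNY
Net change: 1054.5476119248 − 1000 = 54.5476119248 CNY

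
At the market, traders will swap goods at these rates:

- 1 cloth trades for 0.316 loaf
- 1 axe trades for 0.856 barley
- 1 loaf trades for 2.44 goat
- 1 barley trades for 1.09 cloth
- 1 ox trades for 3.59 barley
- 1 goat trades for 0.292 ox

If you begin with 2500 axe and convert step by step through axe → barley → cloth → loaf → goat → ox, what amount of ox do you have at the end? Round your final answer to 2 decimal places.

2500 axe × 0.856 = 2140 barley
2140 barley × 1.09 = 2332.6 cloth
2332.6 cloth × 0.316 = 737.1016 loaf
737.1016 loaf × 2.44 = 1798.527904 goat
1798.527904 goat × 0.292 = 525.170147968 ox

525.17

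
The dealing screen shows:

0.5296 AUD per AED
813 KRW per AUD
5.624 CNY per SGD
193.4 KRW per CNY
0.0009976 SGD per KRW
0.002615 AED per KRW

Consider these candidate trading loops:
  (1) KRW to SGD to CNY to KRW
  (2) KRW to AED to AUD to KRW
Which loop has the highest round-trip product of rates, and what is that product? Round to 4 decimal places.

1.1259

(1) 0.0009976 × 5.624 × 193.4 = 1.08507
(2) 0.002615 × 0.5296 × 813 = 1.12593
Highest is cycle (2) at 1.1259 (>1, arbitrage).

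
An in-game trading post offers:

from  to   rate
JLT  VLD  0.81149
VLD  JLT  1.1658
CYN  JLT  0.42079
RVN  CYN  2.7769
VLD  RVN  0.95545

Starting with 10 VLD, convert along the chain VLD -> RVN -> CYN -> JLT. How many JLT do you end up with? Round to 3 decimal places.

10 VLD × 0.95545 = 9.5545 RVN
9.5545 RVN × 2.7769 = 26.53189105 CYN
26.53189105 CYN × 0.42079 = 11.1643544349295 JLT

11.164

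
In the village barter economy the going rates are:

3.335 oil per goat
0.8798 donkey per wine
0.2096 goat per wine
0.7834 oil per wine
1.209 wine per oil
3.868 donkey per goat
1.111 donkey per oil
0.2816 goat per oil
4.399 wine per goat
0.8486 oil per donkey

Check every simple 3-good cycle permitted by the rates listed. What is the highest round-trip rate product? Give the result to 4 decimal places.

goat→wine→oil→goat: 4.399 × 0.7834 × 0.2816 = 0.97044
goat→donkey→oil→goat: 3.868 × 0.8486 × 0.2816 = 0.92432
wine→donkey→oil→wine: 0.8798 × 0.8486 × 1.209 = 0.90264
goat→oil→wine→goat: 3.335 × 1.209 × 0.2096 = 0.84511
Maximum is goat→wine→oil→goat at 0.9704; no arbitrage — every cycle loses value.

0.9704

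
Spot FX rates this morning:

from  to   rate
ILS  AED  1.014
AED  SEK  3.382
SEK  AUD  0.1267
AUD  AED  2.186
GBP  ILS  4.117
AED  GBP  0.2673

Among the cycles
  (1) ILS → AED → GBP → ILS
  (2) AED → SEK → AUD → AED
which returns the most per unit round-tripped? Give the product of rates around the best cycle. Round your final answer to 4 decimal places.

(1) 1.014 × 0.2673 × 4.117 = 1.11588
(2) 3.382 × 0.1267 × 2.186 = 0.93670
Highest is cycle (1) at 1.1159 (>1, arbitrage).

1.1159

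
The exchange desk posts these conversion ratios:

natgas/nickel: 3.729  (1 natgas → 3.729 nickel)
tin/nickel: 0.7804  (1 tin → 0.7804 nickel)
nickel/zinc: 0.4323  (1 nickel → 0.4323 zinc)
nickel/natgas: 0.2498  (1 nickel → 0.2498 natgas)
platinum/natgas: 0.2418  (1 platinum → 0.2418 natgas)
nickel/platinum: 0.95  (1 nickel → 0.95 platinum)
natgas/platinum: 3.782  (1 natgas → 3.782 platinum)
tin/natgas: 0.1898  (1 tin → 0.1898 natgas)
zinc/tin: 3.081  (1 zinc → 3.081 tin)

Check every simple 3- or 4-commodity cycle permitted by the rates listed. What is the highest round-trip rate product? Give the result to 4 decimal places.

nickel→zinc→tin→nickel: 0.4323 × 3.081 × 0.7804 = 1.03943
nickel→zinc→tin→natgas→nickel: 0.4323 × 3.081 × 0.1898 × 3.729 = 0.94268
nickel→platinum→natgas→nickel: 0.95 × 0.2418 × 3.729 = 0.85659
Maximum is nickel→zinc→tin→nickel at 1.0394; arbitrage exists.

1.0394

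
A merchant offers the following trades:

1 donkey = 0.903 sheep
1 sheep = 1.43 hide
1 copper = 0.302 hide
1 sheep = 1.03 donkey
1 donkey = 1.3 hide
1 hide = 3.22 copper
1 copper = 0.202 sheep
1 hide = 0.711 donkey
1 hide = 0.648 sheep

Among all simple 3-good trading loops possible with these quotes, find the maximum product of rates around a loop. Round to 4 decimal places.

sheep→hide→copper→sheep: 1.43 × 3.22 × 0.202 = 0.93013
sheep→hide→donkey→sheep: 1.43 × 0.711 × 0.903 = 0.91811
sheep→donkey→hide→sheep: 1.03 × 1.3 × 0.648 = 0.86767
Maximum is sheep→hide→copper→sheep at 0.9301; no arbitrage — every cycle loses value.

0.9301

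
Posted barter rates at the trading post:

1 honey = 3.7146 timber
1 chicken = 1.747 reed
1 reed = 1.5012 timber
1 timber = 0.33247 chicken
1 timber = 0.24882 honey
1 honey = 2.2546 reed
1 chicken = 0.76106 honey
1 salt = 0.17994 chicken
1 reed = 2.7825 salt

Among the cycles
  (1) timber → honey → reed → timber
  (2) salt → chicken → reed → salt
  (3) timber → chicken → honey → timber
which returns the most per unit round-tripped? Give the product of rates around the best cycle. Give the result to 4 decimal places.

(1) 0.24882 × 2.2546 × 1.5012 = 0.84216
(2) 0.17994 × 1.747 × 2.7825 = 0.87469
(3) 0.33247 × 0.76106 × 3.7146 = 0.93990
Highest is cycle (3) at 0.9399 (≤1, no arbitrage).

0.9399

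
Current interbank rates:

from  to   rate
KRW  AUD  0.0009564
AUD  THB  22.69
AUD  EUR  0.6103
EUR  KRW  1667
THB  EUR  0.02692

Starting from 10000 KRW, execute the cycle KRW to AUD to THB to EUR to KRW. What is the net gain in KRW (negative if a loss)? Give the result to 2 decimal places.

10000 KRW × 0.0009564 = 9.564 AUD
9.564 AUD × 22.69 = 217.00716 THB
217.00716 THB × 0.02692 = 5.8418327472 EUR
5.8418327472 EUR × 1667 = 9738.3351895824 KRW
Net change: 9738.3351895824 − 10000 = -261.6648104176 KRW

-261.66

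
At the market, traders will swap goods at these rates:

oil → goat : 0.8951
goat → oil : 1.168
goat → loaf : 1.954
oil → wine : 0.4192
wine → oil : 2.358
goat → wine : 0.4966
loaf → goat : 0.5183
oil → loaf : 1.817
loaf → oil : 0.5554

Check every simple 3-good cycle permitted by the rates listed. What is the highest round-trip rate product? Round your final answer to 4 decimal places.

loaf→goat→oil→loaf: 0.5183 × 1.168 × 1.817 = 1.09997
wine→oil→goat→wine: 2.358 × 0.8951 × 0.4966 = 1.04815
loaf→oil→goat→loaf: 0.5554 × 0.8951 × 1.954 = 0.97141
Maximum is loaf→goat→oil→loaf at 1.1000; arbitrage exists.

1.1000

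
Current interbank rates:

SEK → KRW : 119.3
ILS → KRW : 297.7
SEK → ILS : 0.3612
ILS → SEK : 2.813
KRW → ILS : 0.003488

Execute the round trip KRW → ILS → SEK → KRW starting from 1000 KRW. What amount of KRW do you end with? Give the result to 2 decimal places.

1000 KRW × 0.003488 = 3.488 ILS
3.488 ILS × 2.813 = 9.811744 SEK
9.811744 SEK × 119.3 = 1170.5410592 KRW

1170.54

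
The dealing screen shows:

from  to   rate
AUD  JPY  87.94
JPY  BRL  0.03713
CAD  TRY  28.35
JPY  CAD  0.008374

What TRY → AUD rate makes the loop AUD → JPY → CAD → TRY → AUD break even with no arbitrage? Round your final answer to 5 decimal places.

0.04790

Known legs of the cycle: 87.94 × 0.008374 × 28.35 = 20.877211026
For no arbitrage the full-cycle product must be 1, so the missing rate is 1 / 20.877211026 ≈ 0.0478991.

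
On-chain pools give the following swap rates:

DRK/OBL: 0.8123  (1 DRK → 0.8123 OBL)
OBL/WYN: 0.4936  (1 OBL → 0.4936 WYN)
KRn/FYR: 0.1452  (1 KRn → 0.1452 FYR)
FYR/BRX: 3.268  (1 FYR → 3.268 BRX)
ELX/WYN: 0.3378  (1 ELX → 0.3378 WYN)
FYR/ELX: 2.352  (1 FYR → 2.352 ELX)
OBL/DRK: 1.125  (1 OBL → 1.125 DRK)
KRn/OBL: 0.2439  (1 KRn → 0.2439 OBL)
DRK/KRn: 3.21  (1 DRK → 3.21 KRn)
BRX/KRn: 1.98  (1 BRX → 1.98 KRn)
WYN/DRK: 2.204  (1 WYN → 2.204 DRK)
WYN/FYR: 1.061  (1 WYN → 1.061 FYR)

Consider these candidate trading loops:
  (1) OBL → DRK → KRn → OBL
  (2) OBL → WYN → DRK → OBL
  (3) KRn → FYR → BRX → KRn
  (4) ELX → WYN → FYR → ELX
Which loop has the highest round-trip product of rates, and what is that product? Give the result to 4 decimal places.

0.9395

(1) 1.125 × 3.21 × 0.2439 = 0.88078
(2) 0.4936 × 2.204 × 0.8123 = 0.88370
(3) 0.1452 × 3.268 × 1.98 = 0.93954
(4) 0.3378 × 1.061 × 2.352 = 0.84297
Highest is cycle (3) at 0.9395 (≤1, no arbitrage).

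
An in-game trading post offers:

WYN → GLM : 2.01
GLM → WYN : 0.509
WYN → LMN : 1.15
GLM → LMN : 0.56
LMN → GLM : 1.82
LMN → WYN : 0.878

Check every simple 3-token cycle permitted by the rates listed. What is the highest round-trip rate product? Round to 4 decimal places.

1.0653

GLM→WYN→LMN→GLM: 0.509 × 1.15 × 1.82 = 1.06534
GLM→LMN→WYN→GLM: 0.56 × 0.878 × 2.01 = 0.98828
Maximum is GLM→WYN→LMN→GLM at 1.0653; arbitrage exists.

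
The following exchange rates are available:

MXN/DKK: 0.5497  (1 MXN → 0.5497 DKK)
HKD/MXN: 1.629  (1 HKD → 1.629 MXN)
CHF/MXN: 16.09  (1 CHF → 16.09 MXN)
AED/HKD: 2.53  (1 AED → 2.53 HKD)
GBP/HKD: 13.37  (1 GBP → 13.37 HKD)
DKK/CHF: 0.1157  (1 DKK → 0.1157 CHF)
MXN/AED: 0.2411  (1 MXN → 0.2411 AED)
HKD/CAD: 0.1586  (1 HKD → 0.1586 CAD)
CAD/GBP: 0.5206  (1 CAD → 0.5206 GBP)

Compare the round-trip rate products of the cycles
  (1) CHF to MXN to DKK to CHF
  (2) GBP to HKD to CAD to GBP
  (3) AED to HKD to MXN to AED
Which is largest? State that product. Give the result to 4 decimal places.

1.1039

(1) 16.09 × 0.5497 × 0.1157 = 1.02333
(2) 13.37 × 0.1586 × 0.5206 = 1.10392
(3) 2.53 × 1.629 × 0.2411 = 0.99366
Highest is cycle (2) at 1.1039 (>1, arbitrage).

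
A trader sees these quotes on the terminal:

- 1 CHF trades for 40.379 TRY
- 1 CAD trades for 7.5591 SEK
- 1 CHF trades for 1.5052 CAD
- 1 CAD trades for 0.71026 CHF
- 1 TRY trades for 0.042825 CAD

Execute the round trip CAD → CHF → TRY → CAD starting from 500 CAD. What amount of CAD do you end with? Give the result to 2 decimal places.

500 CAD × 0.71026 = 355.13 CHF
355.13 CHF × 40.379 = 14339.79427 TRY
14339.79427 TRY × 0.042825 = 614.10168961275 CAD

614.10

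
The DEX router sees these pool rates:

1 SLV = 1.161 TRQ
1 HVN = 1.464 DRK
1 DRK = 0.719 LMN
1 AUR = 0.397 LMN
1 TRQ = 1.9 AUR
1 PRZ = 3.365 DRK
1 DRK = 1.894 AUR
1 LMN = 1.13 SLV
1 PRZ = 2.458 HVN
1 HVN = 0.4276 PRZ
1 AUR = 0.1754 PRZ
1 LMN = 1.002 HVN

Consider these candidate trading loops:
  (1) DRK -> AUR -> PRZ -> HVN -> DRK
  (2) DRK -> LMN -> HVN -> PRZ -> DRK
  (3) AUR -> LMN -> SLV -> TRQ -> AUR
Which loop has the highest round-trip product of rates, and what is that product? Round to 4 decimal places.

(1) 1.894 × 0.1754 × 2.458 × 1.464 = 1.19545
(2) 0.719 × 1.002 × 0.4276 × 3.365 = 1.03662
(3) 0.397 × 1.13 × 1.161 × 1.9 = 0.98959
Highest is cycle (1) at 1.1955 (>1, arbitrage).

1.1955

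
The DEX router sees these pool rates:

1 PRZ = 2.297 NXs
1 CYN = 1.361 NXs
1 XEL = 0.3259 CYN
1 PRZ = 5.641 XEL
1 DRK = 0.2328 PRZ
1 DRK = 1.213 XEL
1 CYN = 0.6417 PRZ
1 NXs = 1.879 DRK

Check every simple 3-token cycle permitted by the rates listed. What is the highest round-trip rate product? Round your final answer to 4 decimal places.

XEL→CYN→PRZ→XEL: 0.3259 × 0.6417 × 5.641 = 1.17970
DRK→PRZ→NXs→DRK: 0.2328 × 2.297 × 1.879 = 1.00478
Maximum is XEL→CYN→PRZ→XEL at 1.1797; arbitrage exists.

1.1797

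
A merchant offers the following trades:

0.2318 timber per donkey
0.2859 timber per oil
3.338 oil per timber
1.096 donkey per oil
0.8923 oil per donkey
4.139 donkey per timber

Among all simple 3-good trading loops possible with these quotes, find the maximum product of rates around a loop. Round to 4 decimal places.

1.0559

oil→timber→donkey→oil: 0.2859 × 4.139 × 0.8923 = 1.05589
oil→donkey→timber→oil: 1.096 × 0.2318 × 3.338 = 0.84803
Maximum is oil→timber→donkey→oil at 1.0559; arbitrage exists.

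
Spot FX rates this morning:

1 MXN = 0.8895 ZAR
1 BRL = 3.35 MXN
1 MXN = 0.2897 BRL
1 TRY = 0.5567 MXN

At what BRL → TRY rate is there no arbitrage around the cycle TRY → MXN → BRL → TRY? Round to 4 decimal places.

6.2006

Known legs of the cycle: 0.5567 × 0.2897 = 0.16127599
For no arbitrage the full-cycle product must be 1, so the missing rate is 1 / 0.16127599 ≈ 6.200551.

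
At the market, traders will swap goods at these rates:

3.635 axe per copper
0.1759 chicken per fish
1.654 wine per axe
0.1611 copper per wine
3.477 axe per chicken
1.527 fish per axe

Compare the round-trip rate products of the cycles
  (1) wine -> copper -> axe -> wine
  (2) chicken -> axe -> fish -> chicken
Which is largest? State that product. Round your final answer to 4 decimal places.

(1) 0.1611 × 3.635 × 1.654 = 0.96858
(2) 3.477 × 1.527 × 0.1759 = 0.93392
Highest is cycle (1) at 0.9686 (≤1, no arbitrage).

0.9686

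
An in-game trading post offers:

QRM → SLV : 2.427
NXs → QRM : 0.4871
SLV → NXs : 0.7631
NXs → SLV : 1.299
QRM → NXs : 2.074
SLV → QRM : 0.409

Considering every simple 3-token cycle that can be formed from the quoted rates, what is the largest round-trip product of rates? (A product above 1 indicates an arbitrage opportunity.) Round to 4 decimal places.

NXs→SLV→QRM→NXs: 1.299 × 0.409 × 2.074 = 1.10190
NXs→QRM→SLV→NXs: 0.4871 × 2.427 × 0.7631 = 0.90213
Maximum is NXs→SLV→QRM→NXs at 1.1019; arbitrage exists.

1.1019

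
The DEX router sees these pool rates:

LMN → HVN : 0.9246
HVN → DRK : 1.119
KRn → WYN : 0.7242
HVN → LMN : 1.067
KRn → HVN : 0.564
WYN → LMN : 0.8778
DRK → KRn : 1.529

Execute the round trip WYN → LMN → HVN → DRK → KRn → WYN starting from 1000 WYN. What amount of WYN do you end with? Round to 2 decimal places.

1005.65

1000 WYN × 0.8778 = 877.8 LMN
877.8 LMN × 0.9246 = 811.61388 HVN
811.61388 HVN × 1.119 = 908.19593172 DRK
908.19593172 DRK × 1.529 = 1388.63157959988 KRn
1388.63157959988 KRn × 0.7242 = 1005.646989946233096 WYN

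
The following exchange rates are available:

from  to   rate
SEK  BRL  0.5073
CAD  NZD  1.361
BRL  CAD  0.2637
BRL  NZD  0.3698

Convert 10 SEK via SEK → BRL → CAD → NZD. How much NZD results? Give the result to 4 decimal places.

10 SEK × 0.5073 = 5.073 BRL
5.073 BRL × 0.2637 = 1.3377501 CAD
1.3377501 CAD × 1.361 = 1.8206778861 NZD

1.8207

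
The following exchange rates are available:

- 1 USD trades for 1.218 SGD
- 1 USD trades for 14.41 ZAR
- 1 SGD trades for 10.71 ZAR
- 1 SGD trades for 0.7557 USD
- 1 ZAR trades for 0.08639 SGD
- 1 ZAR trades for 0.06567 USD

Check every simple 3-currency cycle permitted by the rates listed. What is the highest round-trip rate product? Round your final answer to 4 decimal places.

USD→ZAR→SGD→USD: 14.41 × 0.08639 × 0.7557 = 0.94076
USD→SGD→ZAR→USD: 1.218 × 10.71 × 0.06567 = 0.85665
Maximum is USD→ZAR→SGD→USD at 0.9408; no arbitrage — every cycle loses value.

0.9408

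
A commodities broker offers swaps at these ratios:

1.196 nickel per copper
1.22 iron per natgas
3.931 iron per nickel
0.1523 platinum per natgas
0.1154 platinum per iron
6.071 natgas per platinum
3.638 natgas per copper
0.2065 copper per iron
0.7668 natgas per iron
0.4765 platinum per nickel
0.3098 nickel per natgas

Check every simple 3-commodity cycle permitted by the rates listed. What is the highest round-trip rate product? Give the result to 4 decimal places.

0.9709

copper→nickel→iron→copper: 1.196 × 3.931 × 0.2065 = 0.97085
natgas→nickel→iron→natgas: 0.3098 × 3.931 × 0.7668 = 0.93383
natgas→iron→copper→natgas: 1.22 × 0.2065 × 3.638 = 0.91652
platinum→natgas→nickel→platinum: 6.071 × 0.3098 × 0.4765 = 0.89620
platinum→natgas→iron→platinum: 6.071 × 1.22 × 0.1154 = 0.85472
Maximum is copper→nickel→iron→copper at 0.9709; no arbitrage — every cycle loses value.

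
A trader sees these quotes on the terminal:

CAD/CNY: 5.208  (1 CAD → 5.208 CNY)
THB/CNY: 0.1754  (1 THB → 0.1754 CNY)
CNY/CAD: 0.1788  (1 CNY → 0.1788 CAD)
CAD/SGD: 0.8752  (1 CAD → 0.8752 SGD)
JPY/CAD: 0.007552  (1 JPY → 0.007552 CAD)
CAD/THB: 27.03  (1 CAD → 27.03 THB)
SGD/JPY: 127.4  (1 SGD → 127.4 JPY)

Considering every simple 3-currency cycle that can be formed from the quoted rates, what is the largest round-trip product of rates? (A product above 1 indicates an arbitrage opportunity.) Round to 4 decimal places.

0.8477

THB→CNY→CAD→THB: 0.1754 × 0.1788 × 27.03 = 0.84770
SGD→JPY→CAD→SGD: 127.4 × 0.007552 × 0.8752 = 0.84205
Maximum is THB→CNY→CAD→THB at 0.8477; no arbitrage — every cycle loses value.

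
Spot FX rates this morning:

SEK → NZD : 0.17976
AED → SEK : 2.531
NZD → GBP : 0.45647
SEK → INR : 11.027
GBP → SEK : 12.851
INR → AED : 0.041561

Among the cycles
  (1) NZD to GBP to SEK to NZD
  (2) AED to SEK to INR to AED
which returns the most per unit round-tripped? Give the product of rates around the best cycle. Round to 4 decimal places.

1.1599

(1) 0.45647 × 12.851 × 0.17976 = 1.05449
(2) 2.531 × 11.027 × 0.041561 = 1.15994
Highest is cycle (2) at 1.1599 (>1, arbitrage).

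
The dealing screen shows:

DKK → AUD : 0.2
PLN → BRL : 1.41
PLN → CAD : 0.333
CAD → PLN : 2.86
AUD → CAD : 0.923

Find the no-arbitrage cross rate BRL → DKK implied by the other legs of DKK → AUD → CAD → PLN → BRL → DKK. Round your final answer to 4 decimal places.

Known legs of the cycle: 0.2 × 0.923 × 2.86 × 1.41 = 0.74441796
For no arbitrage the full-cycle product must be 1, so the missing rate is 1 / 0.74441796 ≈ 1.343331.

1.3433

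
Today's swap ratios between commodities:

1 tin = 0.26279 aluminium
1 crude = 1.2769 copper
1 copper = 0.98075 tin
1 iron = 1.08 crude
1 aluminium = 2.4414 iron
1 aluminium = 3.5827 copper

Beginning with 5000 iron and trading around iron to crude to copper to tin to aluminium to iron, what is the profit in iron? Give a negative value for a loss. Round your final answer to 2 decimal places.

5000 iron × 1.08 = 5400 crude
5400 crude × 1.2769 = 6895.26 copper
6895.26 copper × 0.98075 = 6762.526245 tin
6762.526245 tin × 0.26279 = 1777.12427192355 aluminium
1777.12427192355 aluminium × 2.4414 = 4338.67119747415497 iron
Net change: 4338.67119747415497 − 5000 = -661.32880252584503 iron

-661.33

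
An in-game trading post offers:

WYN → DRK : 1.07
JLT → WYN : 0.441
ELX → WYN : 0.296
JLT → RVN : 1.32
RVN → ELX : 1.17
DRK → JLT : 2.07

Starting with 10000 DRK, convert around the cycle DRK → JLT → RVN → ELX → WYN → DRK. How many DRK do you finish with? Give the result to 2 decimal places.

10125.25

10000 DRK × 2.07 = 20700 JLT
20700 JLT × 1.32 = 27324 RVN
27324 RVN × 1.17 = 31969.08 ELX
31969.08 ELX × 0.296 = 9462.84768 WYN
9462.84768 WYN × 1.07 = 10125.2470176 DRK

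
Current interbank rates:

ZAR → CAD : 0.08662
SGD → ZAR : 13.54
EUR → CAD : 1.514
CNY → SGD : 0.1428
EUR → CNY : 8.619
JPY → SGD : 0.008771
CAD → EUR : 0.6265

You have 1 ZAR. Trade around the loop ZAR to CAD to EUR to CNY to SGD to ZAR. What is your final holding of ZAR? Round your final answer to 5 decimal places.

0.90436

1 ZAR × 0.08662 = 0.08662 CAD
0.08662 CAD × 0.6265 = 0.05426743 EUR
0.05426743 EUR × 8.619 = 0.46773097917 CNY
0.46773097917 CNY × 0.1428 = 0.066791983825476 SGD
0.066791983825476 SGD × 13.54 = 0.90436346099694504 ZAR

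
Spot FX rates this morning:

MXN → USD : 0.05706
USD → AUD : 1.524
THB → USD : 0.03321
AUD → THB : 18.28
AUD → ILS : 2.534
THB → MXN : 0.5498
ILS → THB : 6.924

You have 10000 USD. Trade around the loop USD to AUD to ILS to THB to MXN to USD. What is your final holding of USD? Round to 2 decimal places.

8388.52

10000 USD × 1.524 = 15240 AUD
15240 AUD × 2.534 = 38618.16 ILS
38618.16 ILS × 6.924 = 267392.13984 THB
267392.13984 THB × 0.5498 = 147012.198484032 MXN
147012.198484032 MXN × 0.05706 = 8388.51604549886592 USD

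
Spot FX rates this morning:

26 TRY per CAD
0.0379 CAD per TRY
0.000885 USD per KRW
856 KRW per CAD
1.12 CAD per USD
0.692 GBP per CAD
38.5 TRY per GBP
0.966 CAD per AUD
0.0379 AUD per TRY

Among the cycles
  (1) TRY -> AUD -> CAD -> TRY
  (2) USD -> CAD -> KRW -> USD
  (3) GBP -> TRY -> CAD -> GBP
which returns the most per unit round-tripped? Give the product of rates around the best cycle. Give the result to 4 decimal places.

1.0097

(1) 0.0379 × 0.966 × 26 = 0.95190
(2) 1.12 × 856 × 0.000885 = 0.84847
(3) 38.5 × 0.0379 × 0.692 = 1.00973
Highest is cycle (3) at 1.0097 (>1, arbitrage).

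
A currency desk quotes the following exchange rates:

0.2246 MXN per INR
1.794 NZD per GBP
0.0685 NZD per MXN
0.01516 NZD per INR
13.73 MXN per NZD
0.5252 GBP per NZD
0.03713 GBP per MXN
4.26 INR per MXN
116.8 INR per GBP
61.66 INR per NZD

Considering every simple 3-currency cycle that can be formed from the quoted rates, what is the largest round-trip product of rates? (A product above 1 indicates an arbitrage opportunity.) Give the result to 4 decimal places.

0.9740

GBP→INR→MXN→GBP: 116.8 × 0.2246 × 0.03713 = 0.97404
MXN→NZD→INR→MXN: 0.0685 × 61.66 × 0.2246 = 0.94865
GBP→INR→NZD→GBP: 116.8 × 0.01516 × 0.5252 = 0.92997
GBP→NZD→MXN→GBP: 1.794 × 13.73 × 0.03713 = 0.91457
MXN→INR→NZD→MXN: 4.26 × 0.01516 × 13.73 = 0.88671
Maximum is GBP→INR→MXN→GBP at 0.9740; no arbitrage — every cycle loses value.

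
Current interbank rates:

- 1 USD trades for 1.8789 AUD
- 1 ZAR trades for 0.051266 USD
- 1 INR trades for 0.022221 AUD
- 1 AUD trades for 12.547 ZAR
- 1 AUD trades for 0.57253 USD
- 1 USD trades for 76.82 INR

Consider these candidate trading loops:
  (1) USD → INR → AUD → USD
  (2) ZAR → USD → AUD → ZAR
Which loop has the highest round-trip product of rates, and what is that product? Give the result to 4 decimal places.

(1) 76.82 × 0.022221 × 0.57253 = 0.97732
(2) 0.051266 × 1.8789 × 12.547 = 1.20857
Highest is cycle (2) at 1.2086 (>1, arbitrage).

1.2086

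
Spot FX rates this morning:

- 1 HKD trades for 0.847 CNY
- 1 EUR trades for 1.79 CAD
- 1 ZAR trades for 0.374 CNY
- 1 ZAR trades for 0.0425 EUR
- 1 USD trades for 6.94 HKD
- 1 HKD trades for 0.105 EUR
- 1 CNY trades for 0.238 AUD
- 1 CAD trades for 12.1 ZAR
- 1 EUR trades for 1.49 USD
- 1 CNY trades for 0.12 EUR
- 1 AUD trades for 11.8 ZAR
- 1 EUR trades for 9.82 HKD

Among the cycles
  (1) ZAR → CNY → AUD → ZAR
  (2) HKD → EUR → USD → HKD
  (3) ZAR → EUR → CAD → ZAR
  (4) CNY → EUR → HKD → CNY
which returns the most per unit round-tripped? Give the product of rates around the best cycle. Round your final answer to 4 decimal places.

(1) 0.374 × 0.238 × 11.8 = 1.05034
(2) 0.105 × 1.49 × 6.94 = 1.08576
(3) 0.0425 × 1.79 × 12.1 = 0.92051
(4) 0.12 × 9.82 × 0.847 = 0.99810
Highest is cycle (2) at 1.0858 (>1, arbitrage).

1.0858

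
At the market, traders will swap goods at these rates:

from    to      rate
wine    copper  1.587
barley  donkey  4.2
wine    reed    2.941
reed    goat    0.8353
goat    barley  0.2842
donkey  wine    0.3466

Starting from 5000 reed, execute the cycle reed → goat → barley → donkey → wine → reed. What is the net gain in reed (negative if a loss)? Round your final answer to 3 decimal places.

5000 reed × 0.8353 = 4176.5 goat
4176.5 goat × 0.2842 = 1186.9613 barley
1186.9613 barley × 4.2 = 4985.23746 donkey
4985.23746 donkey × 0.3466 = 1727.883303636 wine
1727.883303636 wine × 2.941 = 5081.704795993476 reed
Net change: 5081.704795993476 − 5000 = 81.704795993476 reed

81.705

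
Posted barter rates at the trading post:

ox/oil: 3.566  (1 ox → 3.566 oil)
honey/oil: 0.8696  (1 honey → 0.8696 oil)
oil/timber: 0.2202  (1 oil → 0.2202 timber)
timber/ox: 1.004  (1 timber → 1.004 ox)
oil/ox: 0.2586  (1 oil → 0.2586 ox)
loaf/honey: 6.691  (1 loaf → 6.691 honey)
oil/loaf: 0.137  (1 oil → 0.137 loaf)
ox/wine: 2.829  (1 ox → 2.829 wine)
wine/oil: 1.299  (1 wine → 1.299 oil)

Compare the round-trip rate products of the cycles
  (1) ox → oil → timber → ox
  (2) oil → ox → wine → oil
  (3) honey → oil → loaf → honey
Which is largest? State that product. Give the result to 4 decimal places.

0.9503

(1) 3.566 × 0.2202 × 1.004 = 0.78837
(2) 0.2586 × 2.829 × 1.299 = 0.95032
(3) 0.8696 × 0.137 × 6.691 = 0.79713
Highest is cycle (2) at 0.9503 (≤1, no arbitrage).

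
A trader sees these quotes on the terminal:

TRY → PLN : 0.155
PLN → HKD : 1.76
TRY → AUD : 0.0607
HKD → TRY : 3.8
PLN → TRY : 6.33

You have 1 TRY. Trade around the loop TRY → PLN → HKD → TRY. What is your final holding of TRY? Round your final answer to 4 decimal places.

1.0366

1 TRY × 0.155 = 0.155 PLN
0.155 PLN × 1.76 = 0.2728 HKD
0.2728 HKD × 3.8 = 1.03664 TRY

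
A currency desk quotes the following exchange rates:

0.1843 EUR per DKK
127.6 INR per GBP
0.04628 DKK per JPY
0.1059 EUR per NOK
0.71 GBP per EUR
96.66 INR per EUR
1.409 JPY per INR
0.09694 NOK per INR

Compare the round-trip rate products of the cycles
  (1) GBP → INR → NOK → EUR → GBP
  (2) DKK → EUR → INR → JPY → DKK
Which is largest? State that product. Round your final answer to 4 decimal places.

1.1617

(1) 127.6 × 0.09694 × 0.1059 × 0.71 = 0.93005
(2) 0.1843 × 96.66 × 1.409 × 0.04628 = 1.16165
Highest is cycle (2) at 1.1617 (>1, arbitrage).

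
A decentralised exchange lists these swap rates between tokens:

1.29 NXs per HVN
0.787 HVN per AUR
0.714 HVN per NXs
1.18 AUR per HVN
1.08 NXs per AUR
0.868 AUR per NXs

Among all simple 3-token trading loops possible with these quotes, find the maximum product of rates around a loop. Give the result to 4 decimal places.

0.9099

HVN→AUR→NXs→HVN: 1.18 × 1.08 × 0.714 = 0.90992
HVN→NXs→AUR→HVN: 1.29 × 0.868 × 0.787 = 0.88122
Maximum is HVN→AUR→NXs→HVN at 0.9099; no arbitrage — every cycle loses value.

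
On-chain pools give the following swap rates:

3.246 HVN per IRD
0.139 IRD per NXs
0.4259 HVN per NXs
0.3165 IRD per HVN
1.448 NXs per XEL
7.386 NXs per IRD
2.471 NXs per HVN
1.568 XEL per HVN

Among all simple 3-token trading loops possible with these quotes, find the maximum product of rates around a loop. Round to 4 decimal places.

HVN→NXs→IRD→HVN: 2.471 × 0.139 × 3.246 = 1.11490
HVN→IRD→NXs→HVN: 0.3165 × 7.386 × 0.4259 = 0.99561
HVN→XEL→NXs→HVN: 1.568 × 1.448 × 0.4259 = 0.96699
Maximum is HVN→NXs→IRD→HVN at 1.1149; arbitrage exists.

1.1149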